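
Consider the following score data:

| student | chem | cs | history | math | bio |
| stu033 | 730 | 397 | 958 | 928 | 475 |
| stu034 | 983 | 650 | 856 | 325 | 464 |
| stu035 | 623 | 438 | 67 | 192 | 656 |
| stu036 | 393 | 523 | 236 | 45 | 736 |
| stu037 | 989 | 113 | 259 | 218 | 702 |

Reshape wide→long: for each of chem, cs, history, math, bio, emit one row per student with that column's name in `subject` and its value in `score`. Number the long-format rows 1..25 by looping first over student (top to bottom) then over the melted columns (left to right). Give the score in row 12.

438

25 rows total (5 × 5). Row 12: index ⌊(12-1)/5⌋ = 2 into student → stu035; (12-1) mod 5 = 1 into the melted columns → cs.
So row 12 is (stu035, cs, 438); score = 438.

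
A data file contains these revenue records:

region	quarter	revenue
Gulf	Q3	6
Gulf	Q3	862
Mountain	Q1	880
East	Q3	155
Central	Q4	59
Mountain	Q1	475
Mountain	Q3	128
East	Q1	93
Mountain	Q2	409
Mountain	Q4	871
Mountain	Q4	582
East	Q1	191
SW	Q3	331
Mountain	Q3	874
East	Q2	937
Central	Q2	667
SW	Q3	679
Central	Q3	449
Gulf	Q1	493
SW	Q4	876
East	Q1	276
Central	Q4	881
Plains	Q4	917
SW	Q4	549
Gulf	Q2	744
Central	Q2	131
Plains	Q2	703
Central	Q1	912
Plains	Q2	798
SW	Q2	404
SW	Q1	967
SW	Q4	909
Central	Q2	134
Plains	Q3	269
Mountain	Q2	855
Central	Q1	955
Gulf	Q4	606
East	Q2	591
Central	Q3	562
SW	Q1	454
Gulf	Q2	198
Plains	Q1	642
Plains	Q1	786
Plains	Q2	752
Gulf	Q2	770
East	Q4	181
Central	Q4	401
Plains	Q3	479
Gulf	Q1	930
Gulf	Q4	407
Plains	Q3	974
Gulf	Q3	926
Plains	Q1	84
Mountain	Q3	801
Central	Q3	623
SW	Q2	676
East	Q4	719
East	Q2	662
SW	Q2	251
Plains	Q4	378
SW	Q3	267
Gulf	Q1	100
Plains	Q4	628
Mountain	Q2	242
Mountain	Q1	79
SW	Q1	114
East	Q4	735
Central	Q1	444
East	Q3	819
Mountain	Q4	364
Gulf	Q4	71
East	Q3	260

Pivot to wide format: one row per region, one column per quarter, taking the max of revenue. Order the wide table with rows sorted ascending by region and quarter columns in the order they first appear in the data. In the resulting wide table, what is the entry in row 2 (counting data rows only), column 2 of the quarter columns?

276

With rows sorted ascending by region, row 2 is region=East. quarter columns in first-appearance order: Q3, Q1, Q4, Q2; column 2 is Q1.
Long rows with region=East, quarter=Q1: max(93, 191, 276) = 276.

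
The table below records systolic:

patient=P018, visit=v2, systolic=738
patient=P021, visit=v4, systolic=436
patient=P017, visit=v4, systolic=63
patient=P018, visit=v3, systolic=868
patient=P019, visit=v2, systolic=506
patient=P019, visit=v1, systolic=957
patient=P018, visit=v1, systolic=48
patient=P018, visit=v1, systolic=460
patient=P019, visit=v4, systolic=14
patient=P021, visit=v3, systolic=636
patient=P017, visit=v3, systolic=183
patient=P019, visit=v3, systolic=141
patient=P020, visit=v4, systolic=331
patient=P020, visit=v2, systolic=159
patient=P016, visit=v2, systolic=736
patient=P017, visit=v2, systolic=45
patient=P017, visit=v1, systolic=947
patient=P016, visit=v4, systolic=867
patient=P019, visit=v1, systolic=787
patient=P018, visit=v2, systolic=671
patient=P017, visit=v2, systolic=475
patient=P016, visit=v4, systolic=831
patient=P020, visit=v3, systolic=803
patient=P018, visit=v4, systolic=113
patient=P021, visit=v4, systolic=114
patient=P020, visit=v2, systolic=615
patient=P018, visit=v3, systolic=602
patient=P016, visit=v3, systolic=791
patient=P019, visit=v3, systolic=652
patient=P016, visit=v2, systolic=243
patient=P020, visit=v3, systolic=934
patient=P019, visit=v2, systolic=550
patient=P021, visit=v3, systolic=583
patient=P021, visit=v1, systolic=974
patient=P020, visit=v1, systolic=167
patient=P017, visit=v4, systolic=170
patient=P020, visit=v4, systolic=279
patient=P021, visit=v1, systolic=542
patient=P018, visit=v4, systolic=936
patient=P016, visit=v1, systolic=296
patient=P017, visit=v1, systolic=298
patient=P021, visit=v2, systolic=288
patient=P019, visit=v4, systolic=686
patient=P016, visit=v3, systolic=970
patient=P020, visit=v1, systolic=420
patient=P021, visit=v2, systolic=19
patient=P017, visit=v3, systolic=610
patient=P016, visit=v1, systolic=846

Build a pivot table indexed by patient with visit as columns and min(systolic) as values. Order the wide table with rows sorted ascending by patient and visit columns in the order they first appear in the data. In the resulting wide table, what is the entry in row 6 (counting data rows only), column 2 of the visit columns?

114

With rows sorted ascending by patient, row 6 is patient=P021. visit columns in first-appearance order: v2, v4, v3, v1; column 2 is v4.
Long rows with patient=P021, visit=v4: min(436, 114) = 114.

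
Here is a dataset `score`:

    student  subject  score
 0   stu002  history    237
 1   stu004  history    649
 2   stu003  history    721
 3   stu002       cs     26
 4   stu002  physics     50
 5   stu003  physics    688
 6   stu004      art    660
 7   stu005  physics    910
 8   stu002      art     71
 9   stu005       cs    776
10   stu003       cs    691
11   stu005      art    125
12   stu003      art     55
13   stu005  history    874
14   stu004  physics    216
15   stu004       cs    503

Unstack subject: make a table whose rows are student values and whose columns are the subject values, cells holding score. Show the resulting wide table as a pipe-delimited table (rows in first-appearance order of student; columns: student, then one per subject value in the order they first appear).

| student | history | cs | physics | art |
| stu002 | 237 | 26 | 50 | 71 |
| stu004 | 649 | 503 | 216 | 660 |
| stu003 | 721 | 691 | 688 | 55 |
| stu005 | 874 | 776 | 910 | 125 |

Columns: student plus the 4 distinct subject values (history, cs, physics, art).
For example, row stu002 column history takes score=237 from the long row (stu002, history).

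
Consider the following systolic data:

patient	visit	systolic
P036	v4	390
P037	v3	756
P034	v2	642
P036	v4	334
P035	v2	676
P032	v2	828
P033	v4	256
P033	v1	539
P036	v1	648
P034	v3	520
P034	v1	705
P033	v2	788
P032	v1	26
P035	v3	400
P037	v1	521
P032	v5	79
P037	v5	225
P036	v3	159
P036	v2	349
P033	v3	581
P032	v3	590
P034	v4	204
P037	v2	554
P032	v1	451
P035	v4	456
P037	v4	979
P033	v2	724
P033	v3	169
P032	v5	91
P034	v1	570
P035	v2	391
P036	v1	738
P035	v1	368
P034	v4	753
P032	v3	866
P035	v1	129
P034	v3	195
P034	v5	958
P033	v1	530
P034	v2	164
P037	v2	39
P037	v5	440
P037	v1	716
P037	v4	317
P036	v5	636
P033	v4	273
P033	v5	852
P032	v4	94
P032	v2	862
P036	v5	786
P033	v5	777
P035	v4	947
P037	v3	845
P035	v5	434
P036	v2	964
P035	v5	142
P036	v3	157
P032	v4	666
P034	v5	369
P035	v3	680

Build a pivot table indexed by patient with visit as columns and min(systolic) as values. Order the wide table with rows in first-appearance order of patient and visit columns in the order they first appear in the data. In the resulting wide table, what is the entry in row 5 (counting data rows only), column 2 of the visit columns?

590

With rows in first-appearance order of patient, row 5 is patient=P032. visit columns in first-appearance order: v4, v3, v2, v1, v5; column 2 is v3.
Long rows with patient=P032, visit=v3: min(590, 866) = 590.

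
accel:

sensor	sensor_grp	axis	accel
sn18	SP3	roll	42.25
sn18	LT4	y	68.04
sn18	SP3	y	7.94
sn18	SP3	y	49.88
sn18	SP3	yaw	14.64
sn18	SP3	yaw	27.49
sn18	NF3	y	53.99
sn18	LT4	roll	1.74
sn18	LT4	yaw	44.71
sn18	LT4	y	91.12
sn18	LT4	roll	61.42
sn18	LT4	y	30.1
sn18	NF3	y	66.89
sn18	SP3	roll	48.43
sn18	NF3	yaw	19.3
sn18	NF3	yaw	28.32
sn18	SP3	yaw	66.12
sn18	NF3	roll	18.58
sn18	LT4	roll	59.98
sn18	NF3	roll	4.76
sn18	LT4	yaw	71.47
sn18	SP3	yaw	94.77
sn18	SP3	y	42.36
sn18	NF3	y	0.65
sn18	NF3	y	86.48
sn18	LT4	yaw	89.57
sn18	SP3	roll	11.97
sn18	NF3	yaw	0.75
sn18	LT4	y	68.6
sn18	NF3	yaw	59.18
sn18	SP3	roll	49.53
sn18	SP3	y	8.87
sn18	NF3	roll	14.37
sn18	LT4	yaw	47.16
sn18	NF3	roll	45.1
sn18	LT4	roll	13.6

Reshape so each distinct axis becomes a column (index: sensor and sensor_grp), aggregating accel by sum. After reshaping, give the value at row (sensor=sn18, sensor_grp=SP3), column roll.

152.18

Rows with sensor=sn18, sensor_grp=SP3 and axis=roll: accel values are 42.25, 48.43, 11.97, 49.53.
42.25 + 48.43 + 11.97 + 49.53 = 152.18.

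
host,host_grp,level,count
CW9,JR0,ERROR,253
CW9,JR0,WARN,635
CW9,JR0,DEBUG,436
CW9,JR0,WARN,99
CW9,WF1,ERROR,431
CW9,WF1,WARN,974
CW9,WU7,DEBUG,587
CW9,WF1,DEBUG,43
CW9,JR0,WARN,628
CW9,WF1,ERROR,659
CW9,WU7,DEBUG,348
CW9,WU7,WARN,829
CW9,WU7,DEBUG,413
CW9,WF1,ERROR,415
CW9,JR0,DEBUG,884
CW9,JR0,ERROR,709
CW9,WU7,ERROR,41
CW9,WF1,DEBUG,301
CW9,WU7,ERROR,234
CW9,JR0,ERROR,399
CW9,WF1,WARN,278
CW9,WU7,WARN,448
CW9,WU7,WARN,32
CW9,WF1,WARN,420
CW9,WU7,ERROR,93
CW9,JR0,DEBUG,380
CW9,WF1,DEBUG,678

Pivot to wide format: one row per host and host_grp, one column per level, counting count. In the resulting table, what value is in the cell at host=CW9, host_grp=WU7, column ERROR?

3

Rows with host=CW9, host_grp=WU7 and level=ERROR: count values are 41, 234, 93.
3 rows match — count = 3.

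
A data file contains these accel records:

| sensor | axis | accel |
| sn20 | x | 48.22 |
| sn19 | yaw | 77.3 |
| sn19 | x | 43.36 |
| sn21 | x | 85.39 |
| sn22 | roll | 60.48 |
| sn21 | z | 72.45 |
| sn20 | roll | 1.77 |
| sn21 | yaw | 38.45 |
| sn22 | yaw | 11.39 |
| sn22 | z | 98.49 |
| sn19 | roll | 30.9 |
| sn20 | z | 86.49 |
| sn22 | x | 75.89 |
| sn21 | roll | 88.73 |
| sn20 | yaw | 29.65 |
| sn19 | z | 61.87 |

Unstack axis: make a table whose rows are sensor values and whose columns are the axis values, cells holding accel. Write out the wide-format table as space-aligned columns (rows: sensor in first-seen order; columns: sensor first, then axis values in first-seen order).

Columns: sensor plus the 4 distinct axis values (x, yaw, roll, z).
For example, row sn20 column x takes accel=48.22 from the long row (sn20, x).

sensor  x      yaw    roll   z    
sn20    48.22  29.65  1.77   86.49
sn19    43.36  77.3   30.9   61.87
sn21    85.39  38.45  88.73  72.45
sn22    75.89  11.39  60.48  98.49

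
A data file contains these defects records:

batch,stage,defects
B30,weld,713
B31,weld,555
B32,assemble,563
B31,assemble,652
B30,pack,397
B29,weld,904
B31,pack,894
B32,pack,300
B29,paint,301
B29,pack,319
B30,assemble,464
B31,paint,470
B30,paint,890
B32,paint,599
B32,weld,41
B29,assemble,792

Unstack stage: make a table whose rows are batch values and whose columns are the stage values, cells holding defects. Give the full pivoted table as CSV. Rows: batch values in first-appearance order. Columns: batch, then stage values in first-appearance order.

batch,weld,assemble,pack,paint
B30,713,464,397,890
B31,555,652,894,470
B32,41,563,300,599
B29,904,792,319,301

Columns: batch plus the 4 distinct stage values (weld, assemble, pack, paint).
For example, row B30 column weld takes defects=713 from the long row (B30, weld).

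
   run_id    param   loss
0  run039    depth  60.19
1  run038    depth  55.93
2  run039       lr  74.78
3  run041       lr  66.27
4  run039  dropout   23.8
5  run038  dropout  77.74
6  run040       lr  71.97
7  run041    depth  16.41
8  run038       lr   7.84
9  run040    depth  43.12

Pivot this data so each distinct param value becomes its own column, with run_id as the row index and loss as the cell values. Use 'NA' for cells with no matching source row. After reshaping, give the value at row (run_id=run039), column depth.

The long row with run_id=run039, param=depth has loss=60.19.

60.19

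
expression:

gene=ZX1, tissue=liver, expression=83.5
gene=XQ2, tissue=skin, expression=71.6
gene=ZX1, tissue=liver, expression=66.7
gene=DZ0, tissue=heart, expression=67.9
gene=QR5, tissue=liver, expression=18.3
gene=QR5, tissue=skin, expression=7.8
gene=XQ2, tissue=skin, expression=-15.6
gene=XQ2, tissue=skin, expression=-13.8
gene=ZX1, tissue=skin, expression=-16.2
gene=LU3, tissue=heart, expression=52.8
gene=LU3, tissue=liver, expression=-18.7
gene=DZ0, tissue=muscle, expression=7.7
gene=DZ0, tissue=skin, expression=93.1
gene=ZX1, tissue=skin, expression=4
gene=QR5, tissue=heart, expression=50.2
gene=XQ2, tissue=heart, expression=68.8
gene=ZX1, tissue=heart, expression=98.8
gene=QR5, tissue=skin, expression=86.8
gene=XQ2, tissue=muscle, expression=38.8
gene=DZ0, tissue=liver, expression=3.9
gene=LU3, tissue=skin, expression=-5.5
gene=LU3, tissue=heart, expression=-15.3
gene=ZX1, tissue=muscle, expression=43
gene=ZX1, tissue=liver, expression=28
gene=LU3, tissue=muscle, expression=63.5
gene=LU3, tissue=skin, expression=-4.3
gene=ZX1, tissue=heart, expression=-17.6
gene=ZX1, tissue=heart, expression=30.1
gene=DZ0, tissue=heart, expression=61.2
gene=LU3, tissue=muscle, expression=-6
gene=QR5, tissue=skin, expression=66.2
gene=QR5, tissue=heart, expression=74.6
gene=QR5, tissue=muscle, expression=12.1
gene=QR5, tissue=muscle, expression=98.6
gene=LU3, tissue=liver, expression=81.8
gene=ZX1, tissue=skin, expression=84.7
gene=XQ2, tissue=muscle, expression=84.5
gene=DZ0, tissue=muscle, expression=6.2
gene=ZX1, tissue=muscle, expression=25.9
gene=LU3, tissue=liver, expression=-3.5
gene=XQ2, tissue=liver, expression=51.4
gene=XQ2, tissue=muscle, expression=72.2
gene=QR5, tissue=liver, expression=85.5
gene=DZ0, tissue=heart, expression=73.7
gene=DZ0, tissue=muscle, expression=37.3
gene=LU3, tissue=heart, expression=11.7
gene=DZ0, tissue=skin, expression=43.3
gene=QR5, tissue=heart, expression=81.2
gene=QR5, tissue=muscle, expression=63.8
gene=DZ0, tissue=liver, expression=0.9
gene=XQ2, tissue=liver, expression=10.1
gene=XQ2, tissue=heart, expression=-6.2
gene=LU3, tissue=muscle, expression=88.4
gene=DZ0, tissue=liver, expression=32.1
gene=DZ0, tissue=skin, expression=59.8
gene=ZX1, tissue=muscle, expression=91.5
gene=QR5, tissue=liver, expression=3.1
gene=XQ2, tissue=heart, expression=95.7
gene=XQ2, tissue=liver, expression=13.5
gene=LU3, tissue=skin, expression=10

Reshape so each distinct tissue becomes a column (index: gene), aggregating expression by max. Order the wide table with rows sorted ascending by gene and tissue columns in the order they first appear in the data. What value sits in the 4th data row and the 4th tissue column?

84.5

With rows sorted ascending by gene, row 4 is gene=XQ2. tissue columns in first-appearance order: liver, skin, heart, muscle; column 4 is muscle.
Long rows with gene=XQ2, tissue=muscle: max(38.8, 84.5, 72.2) = 84.5.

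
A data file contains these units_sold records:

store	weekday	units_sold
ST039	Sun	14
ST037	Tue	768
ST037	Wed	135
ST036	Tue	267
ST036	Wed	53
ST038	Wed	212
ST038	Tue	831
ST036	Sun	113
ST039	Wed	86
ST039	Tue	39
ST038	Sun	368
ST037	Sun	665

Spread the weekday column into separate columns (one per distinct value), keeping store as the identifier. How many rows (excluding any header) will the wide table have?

4

4 distinct store values → 4 rows.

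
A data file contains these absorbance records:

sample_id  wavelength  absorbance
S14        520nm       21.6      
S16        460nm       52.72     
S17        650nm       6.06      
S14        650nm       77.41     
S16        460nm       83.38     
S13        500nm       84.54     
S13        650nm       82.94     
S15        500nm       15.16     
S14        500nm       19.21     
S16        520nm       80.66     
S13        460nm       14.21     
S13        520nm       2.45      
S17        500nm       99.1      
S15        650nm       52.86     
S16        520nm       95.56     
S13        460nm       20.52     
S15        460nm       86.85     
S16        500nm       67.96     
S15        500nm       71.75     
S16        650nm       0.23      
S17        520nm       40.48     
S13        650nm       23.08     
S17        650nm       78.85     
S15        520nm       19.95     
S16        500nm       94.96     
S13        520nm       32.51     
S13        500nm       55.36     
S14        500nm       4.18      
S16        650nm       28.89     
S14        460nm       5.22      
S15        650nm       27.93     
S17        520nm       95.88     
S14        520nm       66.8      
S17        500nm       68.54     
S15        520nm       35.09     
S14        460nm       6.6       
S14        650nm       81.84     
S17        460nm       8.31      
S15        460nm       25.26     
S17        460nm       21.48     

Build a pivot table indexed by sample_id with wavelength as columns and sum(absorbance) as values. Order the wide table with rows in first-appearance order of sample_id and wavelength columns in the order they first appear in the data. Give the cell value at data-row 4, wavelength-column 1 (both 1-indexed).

With rows in first-appearance order of sample_id, row 4 is sample_id=S13. wavelength columns in first-appearance order: 520nm, 460nm, 650nm, 500nm; column 1 is 520nm.
Long rows with sample_id=S13, wavelength=520nm: 2.45 + 32.51 = 34.96.

34.96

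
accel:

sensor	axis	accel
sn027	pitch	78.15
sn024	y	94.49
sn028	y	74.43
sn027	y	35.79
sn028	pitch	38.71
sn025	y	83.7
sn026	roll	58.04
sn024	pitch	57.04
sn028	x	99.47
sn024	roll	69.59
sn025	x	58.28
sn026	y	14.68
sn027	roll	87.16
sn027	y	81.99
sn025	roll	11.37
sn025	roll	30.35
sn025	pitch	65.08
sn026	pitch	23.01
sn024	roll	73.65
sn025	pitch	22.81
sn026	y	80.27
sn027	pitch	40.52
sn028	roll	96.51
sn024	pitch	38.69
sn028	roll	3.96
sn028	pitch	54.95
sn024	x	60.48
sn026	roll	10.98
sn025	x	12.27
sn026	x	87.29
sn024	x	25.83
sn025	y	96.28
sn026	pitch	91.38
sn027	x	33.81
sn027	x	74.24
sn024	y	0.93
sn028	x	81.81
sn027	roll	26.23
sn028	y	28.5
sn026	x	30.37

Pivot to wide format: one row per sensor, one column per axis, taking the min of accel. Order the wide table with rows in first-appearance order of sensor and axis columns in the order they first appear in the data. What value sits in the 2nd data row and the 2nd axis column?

With rows in first-appearance order of sensor, row 2 is sensor=sn024. axis columns in first-appearance order: pitch, y, roll, x; column 2 is y.
Long rows with sensor=sn024, axis=y: min(94.49, 0.93) = 0.93.

0.93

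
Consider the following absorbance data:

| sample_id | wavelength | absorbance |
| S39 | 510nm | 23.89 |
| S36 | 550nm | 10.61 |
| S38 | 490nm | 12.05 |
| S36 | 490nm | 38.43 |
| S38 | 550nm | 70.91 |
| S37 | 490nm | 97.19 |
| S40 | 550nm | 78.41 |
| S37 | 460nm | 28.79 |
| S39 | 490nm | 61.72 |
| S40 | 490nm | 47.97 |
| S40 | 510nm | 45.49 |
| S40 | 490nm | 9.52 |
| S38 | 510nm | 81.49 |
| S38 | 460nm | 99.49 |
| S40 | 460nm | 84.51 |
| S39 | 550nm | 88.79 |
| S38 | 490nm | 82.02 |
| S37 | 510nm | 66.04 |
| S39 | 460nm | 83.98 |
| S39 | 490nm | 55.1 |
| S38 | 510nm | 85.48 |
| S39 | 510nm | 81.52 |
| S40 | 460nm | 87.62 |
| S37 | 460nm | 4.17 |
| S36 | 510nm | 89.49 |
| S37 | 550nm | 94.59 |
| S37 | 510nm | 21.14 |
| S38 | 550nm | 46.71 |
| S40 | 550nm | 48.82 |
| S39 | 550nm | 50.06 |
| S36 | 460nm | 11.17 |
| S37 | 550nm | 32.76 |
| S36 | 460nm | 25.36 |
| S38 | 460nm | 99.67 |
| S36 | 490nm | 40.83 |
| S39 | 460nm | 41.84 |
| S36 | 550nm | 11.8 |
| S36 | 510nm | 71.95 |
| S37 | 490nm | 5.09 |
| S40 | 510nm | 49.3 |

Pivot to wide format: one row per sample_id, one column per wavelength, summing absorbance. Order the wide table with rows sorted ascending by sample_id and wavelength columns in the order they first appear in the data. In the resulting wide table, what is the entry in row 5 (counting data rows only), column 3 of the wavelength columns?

57.49

With rows sorted ascending by sample_id, row 5 is sample_id=S40. wavelength columns in first-appearance order: 510nm, 550nm, 490nm, 460nm; column 3 is 490nm.
Long rows with sample_id=S40, wavelength=490nm: 47.97 + 9.52 = 57.49.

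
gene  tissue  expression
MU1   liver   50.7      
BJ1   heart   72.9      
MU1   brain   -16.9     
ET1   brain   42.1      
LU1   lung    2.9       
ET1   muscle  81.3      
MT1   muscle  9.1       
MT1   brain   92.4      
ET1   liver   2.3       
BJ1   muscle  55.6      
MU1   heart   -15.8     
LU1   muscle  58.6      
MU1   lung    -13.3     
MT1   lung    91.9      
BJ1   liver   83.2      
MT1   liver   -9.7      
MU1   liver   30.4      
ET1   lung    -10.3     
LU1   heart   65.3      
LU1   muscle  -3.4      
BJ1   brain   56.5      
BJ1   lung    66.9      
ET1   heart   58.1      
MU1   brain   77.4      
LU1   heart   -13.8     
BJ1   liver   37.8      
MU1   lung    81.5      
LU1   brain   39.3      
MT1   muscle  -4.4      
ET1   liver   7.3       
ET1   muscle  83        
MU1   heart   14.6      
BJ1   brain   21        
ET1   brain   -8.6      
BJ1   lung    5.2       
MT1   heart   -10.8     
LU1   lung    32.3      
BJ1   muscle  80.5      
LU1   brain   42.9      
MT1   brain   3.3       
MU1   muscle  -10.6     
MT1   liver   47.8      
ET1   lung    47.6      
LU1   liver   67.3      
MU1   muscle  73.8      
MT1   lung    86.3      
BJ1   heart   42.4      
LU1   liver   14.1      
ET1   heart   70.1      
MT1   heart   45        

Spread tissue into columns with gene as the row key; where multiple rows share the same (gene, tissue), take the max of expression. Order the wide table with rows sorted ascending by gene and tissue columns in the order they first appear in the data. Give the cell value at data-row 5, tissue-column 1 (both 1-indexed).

With rows sorted ascending by gene, row 5 is gene=MU1. tissue columns in first-appearance order: liver, heart, brain, lung, muscle; column 1 is liver.
Long rows with gene=MU1, tissue=liver: max(50.7, 30.4) = 50.7.

50.7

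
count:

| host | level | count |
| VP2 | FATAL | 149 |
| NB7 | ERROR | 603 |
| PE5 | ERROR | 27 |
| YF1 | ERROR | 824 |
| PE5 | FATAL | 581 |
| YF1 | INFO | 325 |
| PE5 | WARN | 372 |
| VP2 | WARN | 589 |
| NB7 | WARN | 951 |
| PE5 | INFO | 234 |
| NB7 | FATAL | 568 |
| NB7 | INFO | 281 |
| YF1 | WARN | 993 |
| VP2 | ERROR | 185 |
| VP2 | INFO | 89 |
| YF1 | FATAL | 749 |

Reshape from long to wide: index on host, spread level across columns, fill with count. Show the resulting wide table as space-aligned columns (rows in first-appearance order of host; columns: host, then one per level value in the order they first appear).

host  FATAL  ERROR  INFO  WARN
VP2   149    185    89    589 
NB7   568    603    281   951 
PE5   581    27     234   372 
YF1   749    824    325   993 

Columns: host plus the 4 distinct level values (FATAL, ERROR, INFO, WARN).
For example, row VP2 column FATAL takes count=149 from the long row (VP2, FATAL).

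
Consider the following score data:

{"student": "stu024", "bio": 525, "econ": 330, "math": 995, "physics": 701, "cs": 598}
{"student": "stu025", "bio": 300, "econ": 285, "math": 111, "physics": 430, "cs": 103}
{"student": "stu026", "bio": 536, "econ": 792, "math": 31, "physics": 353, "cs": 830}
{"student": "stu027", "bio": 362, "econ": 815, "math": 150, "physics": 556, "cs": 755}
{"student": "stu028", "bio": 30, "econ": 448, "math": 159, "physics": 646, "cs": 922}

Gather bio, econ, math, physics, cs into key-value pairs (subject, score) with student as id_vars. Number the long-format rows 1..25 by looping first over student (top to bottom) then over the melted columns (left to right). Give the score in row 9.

25 rows total (5 × 5). Row 9: index ⌊(9-1)/5⌋ = 1 into student → stu025; (9-1) mod 5 = 3 into the melted columns → physics.
So row 9 is (stu025, physics, 430); score = 430.

430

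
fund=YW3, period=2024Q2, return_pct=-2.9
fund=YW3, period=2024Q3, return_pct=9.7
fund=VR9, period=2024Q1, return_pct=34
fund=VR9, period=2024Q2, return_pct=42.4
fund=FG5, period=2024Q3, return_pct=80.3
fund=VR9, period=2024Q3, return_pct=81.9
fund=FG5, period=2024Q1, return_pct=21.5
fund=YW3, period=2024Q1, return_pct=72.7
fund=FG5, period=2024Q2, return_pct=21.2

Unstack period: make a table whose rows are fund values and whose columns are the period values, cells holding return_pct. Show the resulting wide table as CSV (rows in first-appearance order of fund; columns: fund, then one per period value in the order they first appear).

fund,2024Q2,2024Q3,2024Q1
YW3,-2.9,9.7,72.7
VR9,42.4,81.9,34
FG5,21.2,80.3,21.5

Columns: fund plus the 3 distinct period values (2024Q2, 2024Q3, 2024Q1).
For example, row YW3 column 2024Q2 takes return_pct=-2.9 from the long row (YW3, 2024Q2).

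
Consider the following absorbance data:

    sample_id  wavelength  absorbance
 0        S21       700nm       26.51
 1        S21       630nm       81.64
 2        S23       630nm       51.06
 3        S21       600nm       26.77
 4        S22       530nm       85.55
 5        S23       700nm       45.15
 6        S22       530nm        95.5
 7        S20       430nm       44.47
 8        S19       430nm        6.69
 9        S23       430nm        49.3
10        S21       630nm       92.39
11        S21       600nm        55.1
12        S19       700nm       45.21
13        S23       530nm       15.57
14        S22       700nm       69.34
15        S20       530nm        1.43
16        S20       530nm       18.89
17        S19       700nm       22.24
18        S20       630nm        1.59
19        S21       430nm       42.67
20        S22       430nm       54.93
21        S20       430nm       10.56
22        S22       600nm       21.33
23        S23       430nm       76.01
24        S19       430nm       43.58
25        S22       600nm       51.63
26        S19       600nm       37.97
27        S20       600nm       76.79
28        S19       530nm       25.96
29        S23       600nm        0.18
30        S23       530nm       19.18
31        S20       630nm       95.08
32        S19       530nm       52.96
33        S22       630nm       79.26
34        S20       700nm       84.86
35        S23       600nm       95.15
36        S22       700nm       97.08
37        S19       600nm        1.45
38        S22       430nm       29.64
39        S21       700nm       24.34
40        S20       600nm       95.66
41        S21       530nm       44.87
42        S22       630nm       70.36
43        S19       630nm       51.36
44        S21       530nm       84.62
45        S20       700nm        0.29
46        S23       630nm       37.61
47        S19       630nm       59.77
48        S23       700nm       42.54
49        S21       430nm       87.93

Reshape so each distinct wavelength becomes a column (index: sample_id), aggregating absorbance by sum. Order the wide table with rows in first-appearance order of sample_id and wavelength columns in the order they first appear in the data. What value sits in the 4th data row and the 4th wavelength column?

20.32

With rows in first-appearance order of sample_id, row 4 is sample_id=S20. wavelength columns in first-appearance order: 700nm, 630nm, 600nm, 530nm, 430nm; column 4 is 530nm.
Long rows with sample_id=S20, wavelength=530nm: 1.43 + 18.89 = 20.32.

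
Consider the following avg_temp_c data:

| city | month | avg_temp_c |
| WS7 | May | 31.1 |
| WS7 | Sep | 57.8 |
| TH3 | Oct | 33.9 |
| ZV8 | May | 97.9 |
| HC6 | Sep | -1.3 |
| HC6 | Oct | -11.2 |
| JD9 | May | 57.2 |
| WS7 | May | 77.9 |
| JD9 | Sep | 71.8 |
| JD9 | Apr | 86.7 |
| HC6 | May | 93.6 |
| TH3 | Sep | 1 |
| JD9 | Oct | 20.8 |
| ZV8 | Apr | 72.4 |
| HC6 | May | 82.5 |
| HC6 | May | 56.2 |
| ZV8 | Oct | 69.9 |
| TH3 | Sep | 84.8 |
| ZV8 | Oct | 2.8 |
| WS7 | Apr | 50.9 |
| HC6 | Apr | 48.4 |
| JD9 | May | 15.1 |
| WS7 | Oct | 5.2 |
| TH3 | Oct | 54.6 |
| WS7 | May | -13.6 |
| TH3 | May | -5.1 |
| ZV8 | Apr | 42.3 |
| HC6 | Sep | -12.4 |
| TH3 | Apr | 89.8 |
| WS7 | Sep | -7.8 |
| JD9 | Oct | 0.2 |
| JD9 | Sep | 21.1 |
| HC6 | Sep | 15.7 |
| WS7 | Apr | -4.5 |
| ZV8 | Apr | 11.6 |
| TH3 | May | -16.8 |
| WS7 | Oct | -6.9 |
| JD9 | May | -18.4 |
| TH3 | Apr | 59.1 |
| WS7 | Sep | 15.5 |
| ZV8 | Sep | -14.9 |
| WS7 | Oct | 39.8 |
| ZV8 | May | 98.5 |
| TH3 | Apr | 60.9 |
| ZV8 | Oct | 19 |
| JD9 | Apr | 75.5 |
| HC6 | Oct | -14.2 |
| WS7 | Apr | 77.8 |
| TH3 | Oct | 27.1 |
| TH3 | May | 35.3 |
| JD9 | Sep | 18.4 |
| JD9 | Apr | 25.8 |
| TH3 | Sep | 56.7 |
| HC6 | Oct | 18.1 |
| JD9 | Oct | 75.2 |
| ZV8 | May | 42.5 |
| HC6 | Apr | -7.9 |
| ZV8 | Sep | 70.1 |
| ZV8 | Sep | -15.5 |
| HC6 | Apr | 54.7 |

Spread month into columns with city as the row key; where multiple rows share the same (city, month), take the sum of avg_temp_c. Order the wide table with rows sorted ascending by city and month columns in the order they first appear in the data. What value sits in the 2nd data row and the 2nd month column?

111.3

With rows sorted ascending by city, row 2 is city=JD9. month columns in first-appearance order: May, Sep, Oct, Apr; column 2 is Sep.
Long rows with city=JD9, month=Sep: 71.8 + 21.1 + 18.4 = 111.3.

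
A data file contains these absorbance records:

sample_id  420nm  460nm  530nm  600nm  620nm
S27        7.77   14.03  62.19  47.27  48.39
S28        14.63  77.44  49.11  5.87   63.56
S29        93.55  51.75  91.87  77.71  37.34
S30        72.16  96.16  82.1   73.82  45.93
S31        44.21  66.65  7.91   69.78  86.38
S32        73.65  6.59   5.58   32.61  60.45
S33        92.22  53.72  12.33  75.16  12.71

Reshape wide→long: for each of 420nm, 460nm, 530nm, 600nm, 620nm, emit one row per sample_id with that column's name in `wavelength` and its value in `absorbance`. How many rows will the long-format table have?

7 sample_id values × 5 melted columns = 35 rows.

35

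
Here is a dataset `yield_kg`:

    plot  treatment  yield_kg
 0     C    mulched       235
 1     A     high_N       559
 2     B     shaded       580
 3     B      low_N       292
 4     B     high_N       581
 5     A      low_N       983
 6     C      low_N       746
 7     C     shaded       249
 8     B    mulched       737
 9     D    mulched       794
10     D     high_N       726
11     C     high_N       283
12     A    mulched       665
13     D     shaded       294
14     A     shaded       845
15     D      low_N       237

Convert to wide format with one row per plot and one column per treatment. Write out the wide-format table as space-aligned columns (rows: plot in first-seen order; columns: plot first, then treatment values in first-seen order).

Columns: plot plus the 4 distinct treatment values (mulched, high_N, shaded, low_N).
For example, row C column mulched takes yield_kg=235 from the long row (C, mulched).

plot  mulched  high_N  shaded  low_N
C     235      283     249     746  
A     665      559     845     983  
B     737      581     580     292  
D     794      726     294     237  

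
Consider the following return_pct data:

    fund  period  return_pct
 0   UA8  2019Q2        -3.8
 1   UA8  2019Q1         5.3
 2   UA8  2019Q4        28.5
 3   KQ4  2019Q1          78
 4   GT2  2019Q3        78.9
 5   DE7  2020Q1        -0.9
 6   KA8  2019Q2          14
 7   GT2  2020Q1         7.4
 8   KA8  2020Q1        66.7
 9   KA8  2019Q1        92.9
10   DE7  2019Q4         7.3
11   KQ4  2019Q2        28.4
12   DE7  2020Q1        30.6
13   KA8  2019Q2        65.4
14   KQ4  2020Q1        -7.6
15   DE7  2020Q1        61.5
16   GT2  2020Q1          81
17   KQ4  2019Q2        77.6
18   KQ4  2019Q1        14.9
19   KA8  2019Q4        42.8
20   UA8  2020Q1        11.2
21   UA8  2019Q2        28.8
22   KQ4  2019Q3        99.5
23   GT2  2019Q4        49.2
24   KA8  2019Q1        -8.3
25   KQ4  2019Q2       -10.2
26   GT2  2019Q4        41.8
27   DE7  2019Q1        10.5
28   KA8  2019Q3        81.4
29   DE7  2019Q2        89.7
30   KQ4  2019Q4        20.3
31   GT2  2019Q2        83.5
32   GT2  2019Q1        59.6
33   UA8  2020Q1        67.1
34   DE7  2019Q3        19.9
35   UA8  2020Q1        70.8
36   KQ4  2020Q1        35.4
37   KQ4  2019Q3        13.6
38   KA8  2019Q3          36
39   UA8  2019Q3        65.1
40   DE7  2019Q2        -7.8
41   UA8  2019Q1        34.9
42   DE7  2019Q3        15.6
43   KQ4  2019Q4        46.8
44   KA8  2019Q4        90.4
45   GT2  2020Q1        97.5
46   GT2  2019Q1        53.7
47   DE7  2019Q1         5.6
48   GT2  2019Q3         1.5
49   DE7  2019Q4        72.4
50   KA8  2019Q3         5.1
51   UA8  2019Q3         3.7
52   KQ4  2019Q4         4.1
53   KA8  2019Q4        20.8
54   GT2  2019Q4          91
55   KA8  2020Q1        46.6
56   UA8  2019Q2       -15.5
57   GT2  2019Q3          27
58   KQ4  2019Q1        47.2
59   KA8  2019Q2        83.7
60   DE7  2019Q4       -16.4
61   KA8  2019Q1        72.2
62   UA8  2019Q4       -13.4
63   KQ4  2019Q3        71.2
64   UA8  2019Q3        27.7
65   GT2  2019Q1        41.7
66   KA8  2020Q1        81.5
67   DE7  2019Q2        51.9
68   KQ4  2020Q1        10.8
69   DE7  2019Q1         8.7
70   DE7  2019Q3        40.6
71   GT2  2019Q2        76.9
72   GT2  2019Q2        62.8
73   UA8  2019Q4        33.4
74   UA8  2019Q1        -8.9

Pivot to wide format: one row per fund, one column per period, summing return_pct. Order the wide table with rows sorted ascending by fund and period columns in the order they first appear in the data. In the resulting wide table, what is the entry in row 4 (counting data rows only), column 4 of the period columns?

With rows sorted ascending by fund, row 4 is fund=KQ4. period columns in first-appearance order: 2019Q2, 2019Q1, 2019Q4, 2019Q3, 2020Q1; column 4 is 2019Q3.
Long rows with fund=KQ4, period=2019Q3: 99.5 + 13.6 + 71.2 = 184.3.

184.3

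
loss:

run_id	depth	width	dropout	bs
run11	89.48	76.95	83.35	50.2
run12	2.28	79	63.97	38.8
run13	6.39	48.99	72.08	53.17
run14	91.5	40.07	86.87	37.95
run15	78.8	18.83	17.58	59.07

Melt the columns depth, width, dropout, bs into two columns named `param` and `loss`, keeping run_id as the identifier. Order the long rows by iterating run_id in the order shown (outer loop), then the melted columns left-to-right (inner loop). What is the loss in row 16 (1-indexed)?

37.95

20 rows total (5 × 4). Row 16: index ⌊(16-1)/4⌋ = 3 into run_id → run14; (16-1) mod 4 = 3 into the melted columns → bs.
So row 16 is (run14, bs, 37.95); loss = 37.95.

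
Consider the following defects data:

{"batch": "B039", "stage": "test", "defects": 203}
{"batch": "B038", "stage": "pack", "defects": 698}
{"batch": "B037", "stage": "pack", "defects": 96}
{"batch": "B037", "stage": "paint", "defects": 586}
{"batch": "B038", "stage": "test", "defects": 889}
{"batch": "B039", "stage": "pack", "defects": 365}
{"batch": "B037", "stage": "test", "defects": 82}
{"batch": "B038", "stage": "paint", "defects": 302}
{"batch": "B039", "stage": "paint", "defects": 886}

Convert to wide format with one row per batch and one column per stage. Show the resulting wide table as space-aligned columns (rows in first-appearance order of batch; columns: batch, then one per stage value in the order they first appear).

Columns: batch plus the 3 distinct stage values (test, pack, paint).
For example, row B039 column test takes defects=203 from the long row (B039, test).

batch  test  pack  paint
B039   203   365   886  
B038   889   698   302  
B037   82    96    586  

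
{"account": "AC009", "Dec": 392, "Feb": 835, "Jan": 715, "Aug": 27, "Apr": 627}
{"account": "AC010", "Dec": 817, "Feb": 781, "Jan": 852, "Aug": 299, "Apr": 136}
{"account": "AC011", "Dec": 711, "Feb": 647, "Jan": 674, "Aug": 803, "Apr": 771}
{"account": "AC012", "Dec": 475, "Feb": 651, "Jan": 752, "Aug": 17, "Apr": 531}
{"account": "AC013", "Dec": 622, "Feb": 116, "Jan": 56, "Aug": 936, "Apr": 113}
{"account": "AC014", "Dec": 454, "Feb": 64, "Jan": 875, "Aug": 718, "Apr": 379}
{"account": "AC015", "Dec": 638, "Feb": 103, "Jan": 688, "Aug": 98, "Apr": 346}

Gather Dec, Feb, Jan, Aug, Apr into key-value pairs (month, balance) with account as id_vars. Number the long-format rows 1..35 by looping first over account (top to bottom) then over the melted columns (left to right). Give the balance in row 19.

17

35 rows total (7 × 5). Row 19: index ⌊(19-1)/5⌋ = 3 into account → AC012; (19-1) mod 5 = 3 into the melted columns → Aug.
So row 19 is (AC012, Aug, 17); balance = 17.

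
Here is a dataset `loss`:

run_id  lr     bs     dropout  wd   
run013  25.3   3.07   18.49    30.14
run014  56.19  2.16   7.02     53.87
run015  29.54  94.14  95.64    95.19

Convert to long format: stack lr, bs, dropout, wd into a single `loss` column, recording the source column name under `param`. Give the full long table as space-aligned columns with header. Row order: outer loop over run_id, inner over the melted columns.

run_id  param    loss 
run013  lr       25.3 
run013  bs       3.07 
run013  dropout  18.49
run013  wd       30.14
run014  lr       56.19
run014  bs       2.16 
run014  dropout  7.02 
run014  wd       53.87
run015  lr       29.54
run015  bs       94.14
run015  dropout  95.64
run015  wd       95.19

Each (run_id, column) pair becomes one row: 3 × 4 = 12 rows.
For example, (run013, lr) → loss=25.3.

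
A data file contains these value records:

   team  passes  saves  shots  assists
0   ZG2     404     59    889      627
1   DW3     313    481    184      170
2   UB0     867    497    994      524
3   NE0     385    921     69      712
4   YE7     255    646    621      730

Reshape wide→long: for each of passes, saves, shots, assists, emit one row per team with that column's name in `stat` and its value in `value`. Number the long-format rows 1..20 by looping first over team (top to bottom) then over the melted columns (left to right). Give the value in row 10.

497

20 rows total (5 × 4). Row 10: index ⌊(10-1)/4⌋ = 2 into team → UB0; (10-1) mod 4 = 1 into the melted columns → saves.
So row 10 is (UB0, saves, 497); value = 497.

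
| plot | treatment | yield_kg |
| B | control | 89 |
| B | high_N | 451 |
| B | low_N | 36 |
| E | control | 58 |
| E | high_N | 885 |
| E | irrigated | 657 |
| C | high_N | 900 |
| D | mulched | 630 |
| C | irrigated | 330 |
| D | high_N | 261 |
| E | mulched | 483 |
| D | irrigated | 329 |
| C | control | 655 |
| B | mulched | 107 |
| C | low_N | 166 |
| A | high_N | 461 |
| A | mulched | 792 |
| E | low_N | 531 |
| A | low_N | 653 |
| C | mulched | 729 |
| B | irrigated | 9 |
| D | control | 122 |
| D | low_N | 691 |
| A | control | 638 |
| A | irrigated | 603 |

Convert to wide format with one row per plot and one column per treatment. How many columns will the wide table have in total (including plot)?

1 column for plot plus 5 distinct treatment values → 6 columns.

6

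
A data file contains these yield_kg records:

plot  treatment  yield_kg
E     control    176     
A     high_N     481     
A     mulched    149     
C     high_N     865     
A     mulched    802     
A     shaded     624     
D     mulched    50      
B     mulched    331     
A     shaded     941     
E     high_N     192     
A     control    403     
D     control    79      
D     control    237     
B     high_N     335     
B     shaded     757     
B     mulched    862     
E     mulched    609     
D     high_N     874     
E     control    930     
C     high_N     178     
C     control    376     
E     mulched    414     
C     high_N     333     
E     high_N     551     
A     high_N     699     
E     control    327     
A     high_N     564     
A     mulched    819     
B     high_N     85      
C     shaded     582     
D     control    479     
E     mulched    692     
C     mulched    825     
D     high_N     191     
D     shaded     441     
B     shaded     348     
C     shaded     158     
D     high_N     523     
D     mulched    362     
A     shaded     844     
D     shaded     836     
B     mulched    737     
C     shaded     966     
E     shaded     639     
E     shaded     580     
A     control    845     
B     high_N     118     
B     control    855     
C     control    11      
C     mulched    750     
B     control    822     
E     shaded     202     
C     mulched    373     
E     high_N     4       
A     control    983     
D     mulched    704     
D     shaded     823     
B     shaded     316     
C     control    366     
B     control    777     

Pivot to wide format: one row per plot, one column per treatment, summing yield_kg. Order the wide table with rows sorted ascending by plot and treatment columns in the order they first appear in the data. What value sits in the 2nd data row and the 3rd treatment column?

1930

With rows sorted ascending by plot, row 2 is plot=B. treatment columns in first-appearance order: control, high_N, mulched, shaded; column 3 is mulched.
Long rows with plot=B, treatment=mulched: 331 + 862 + 737 = 1930.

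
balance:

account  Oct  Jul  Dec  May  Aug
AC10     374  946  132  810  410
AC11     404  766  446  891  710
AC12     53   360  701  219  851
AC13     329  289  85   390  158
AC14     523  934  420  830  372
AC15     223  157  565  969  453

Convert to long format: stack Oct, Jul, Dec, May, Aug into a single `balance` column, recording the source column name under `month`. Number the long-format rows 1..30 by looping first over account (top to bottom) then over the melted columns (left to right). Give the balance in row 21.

523

30 rows total (6 × 5). Row 21: index ⌊(21-1)/5⌋ = 4 into account → AC14; (21-1) mod 5 = 0 into the melted columns → Oct.
So row 21 is (AC14, Oct, 523); balance = 523.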